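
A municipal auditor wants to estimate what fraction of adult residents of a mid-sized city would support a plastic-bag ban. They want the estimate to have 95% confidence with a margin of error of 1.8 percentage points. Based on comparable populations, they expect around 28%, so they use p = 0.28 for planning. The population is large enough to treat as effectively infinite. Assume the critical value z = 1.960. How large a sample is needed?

With p = 0.28, p(1−p) = 0.2016.
n = z²·p(1−p)/E² = 1.960² × 0.2016 / 0.018² = 3.8416 × 0.2016 / 0.000324 ≈ 2390.33.
Rounding up gives n = 2391.

2391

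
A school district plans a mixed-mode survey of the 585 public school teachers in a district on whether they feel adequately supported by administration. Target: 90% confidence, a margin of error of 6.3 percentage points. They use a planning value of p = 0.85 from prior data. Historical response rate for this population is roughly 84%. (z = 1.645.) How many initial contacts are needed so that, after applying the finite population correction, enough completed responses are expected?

91

Completed interviews needed (unadjusted): n₀ = 1.645² × 0.1275 / 0.063² ≈ 86.93 → 87.
FPC for N = 585: n = 87 / (1 + 86/585) = 87 / 1.1470 ≈ 75.85 → 76.
At an 84% response rate, contacts needed = 76 / 0.84 ≈ 90.48 → 91.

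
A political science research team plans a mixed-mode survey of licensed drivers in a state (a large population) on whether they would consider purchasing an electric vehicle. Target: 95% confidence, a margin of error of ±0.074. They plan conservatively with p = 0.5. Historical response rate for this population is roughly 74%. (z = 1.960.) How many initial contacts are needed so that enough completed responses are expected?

Completed interviews needed: n₀ = 1.960² × 0.2500 / 0.074² ≈ 175.38 → 176.
At a 74% response rate, contacts needed = 176 / 0.74 ≈ 237.84 → 238.

238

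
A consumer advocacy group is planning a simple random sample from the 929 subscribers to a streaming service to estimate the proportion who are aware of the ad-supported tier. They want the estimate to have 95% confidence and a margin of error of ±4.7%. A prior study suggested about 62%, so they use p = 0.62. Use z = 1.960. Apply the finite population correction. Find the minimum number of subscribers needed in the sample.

Unadjusted: n₀ = 1.960² × 0.62 × 0.38 / 0.047² ≈ 409.72, so n₀ = 410.
Finite population correction with N = 929: n = n₀ / (1 + (n₀−1)/N) = 410 / (1 + 409/929) = 410 / 1.4403 ≈ 284.67.
Rounding up, n = 285.

285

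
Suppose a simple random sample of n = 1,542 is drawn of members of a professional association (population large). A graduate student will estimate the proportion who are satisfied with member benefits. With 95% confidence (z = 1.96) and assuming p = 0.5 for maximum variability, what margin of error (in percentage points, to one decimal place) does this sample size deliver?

SE(p̂) = √[p(1−p)/n] = √[0.2500/1542] = 0.01273.
E = z × SE = 1.96 × 0.01273 = 0.02496, or 2.5 percentage points.

2.5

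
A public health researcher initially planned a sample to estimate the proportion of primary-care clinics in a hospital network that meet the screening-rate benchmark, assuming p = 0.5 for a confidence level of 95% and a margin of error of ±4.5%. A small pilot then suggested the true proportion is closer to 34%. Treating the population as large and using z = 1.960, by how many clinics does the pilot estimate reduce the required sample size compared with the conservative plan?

49

Conservative (p = 0.5): n = 1.960² × 0.25 / 0.045² ≈ 474.27 → 475.
Using p = 0.34: p(1−p) = 0.2244, so n = 1.960² × 0.2244 / 0.045² ≈ 425.71 → 426.
Reduction: 475 − 426 = 49.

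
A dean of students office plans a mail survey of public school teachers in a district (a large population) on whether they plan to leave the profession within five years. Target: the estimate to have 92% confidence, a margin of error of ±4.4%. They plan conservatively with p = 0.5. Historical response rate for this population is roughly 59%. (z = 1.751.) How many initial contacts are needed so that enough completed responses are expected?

672

Completed interviews needed: n₀ = 1.751² × 0.2500 / 0.044² ≈ 395.92 → 396.
At a 59% response rate, contacts needed = 396 / 0.59 ≈ 671.19 → 672.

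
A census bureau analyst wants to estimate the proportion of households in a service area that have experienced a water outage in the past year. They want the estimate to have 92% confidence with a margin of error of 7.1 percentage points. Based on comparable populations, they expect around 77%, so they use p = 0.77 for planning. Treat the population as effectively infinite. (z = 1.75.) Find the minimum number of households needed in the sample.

108

With p = 0.77, p(1−p) = 0.1771.
n = z²·p(1−p)/E² = 1.75² × 0.1771 / 0.071² = 3.0625 × 0.1771 / 0.005041 ≈ 107.59.
Rounding up gives n = 108.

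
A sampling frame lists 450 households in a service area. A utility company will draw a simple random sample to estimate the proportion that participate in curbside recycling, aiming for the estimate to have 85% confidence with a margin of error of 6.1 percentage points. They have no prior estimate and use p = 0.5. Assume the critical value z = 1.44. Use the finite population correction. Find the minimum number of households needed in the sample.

Unadjusted: n₀ = 1.44² × 0.50 × 0.50 / 0.061² ≈ 139.32, so n₀ = 140.
Finite population correction with N = 450: n = n₀ / (1 + (n₀−1)/N) = 140 / (1 + 139/450) = 140 / 1.3089 ≈ 106.96.
Rounding up, n = 107.

107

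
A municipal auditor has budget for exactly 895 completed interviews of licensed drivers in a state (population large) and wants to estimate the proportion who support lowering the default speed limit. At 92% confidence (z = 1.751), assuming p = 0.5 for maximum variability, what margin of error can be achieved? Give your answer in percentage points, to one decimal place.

2.9

SE(p̂) = √[p(1−p)/n] = √[0.2500/895] = 0.01671.
E = z × SE = 1.751 × 0.01671 = 0.02926, or 2.9 percentage points.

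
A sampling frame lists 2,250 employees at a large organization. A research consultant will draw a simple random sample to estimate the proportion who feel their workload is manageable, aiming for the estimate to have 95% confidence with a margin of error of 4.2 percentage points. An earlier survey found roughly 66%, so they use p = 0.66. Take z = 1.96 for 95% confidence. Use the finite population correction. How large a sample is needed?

Unadjusted: n₀ = 1.96² × 0.66 × 0.34 / 0.042² ≈ 488.69, so n₀ = 489.
Finite population correction with N = 2,250: n = n₀ / (1 + (n₀−1)/N) = 489 / (1 + 488/2250) = 489 / 1.2169 ≈ 401.84.
Rounding up, n = 402.

402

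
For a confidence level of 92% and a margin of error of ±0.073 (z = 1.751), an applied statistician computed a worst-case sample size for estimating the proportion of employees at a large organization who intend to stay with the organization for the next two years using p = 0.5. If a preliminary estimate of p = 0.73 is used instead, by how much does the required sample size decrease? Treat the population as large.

30

Conservative (p = 0.5): n = 1.751² × 0.25 / 0.073² ≈ 143.84 → 144.
Using p = 0.73: p(1−p) = 0.1971, so n = 1.751² × 0.1971 / 0.073² ≈ 113.40 → 114.
Reduction: 144 − 114 = 30.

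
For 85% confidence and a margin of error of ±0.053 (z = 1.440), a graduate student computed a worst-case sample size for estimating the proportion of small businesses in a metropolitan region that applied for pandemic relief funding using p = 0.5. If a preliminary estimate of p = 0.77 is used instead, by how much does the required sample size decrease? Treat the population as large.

54

Conservative (p = 0.5): n = 1.440² × 0.25 / 0.053² ≈ 184.55 → 185.
Using p = 0.77: p(1−p) = 0.1771, so n = 1.440² × 0.1771 / 0.053² ≈ 130.73 → 131.
Reduction: 185 − 131 = 54.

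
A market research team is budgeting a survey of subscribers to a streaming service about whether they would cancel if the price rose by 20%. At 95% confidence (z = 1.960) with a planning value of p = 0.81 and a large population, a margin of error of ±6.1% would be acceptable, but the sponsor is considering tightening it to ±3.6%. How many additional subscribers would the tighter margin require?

At ±6.1%: n = 1.960² × 0.1539 / 0.061² ≈ 158.89 → 159.
At ±3.6%: n = 1.960² × 0.1539 / 0.036² ≈ 456.19 → 457.
Additional respondents: 457 − 159 = 298.

298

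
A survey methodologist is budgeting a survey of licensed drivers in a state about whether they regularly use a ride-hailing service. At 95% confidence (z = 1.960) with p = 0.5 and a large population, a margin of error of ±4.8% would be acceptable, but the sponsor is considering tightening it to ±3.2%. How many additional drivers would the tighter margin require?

521

At ±4.8%: n = 1.960² × 0.2500 / 0.048² ≈ 416.84 → 417.
At ±3.2%: n = 1.960² × 0.2500 / 0.032² ≈ 937.89 → 938.
Additional respondents: 938 − 417 = 521.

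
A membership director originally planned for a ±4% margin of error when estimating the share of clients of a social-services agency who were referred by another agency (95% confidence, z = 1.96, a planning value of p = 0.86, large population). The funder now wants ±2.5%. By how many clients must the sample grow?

451

At ±4%: n = 1.96² × 0.1204 / 0.040² ≈ 289.08 → 290.
At ±2.5%: n = 1.96² × 0.1204 / 0.025² ≈ 740.05 → 741.
Additional respondents: 741 − 290 = 451.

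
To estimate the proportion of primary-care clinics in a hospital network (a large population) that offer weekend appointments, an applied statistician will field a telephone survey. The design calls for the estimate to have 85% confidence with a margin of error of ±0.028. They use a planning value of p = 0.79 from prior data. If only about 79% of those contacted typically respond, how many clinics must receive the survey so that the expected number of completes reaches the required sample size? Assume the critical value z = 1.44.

Completed interviews needed: n₀ = 1.44² × 0.1659 / 0.028² ≈ 438.79 → 439.
At a 79% response rate, contacts needed = 439 / 0.79 ≈ 555.70 → 556.

556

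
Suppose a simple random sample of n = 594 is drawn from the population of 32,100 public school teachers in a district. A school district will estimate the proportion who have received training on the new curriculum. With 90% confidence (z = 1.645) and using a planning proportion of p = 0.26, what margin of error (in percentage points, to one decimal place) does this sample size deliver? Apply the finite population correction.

Finite-population factor: (N−n)/(N−1) = (32100−594)/(32100−1) = 0.9815.
SE(p̂) = √[p(1−p)/n · (N−n)/(N−1)] = √[0.1924/594 × 0.9815] = 0.01783.
E = z × SE = 1.645 × 0.01783 = 0.02933 ≈ 2.9 percentage points.

2.9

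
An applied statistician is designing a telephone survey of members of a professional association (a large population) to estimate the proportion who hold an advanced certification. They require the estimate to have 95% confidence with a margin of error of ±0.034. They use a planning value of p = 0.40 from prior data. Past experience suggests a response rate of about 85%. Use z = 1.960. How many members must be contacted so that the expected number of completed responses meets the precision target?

939

Completed interviews needed: n₀ = 1.960² × 0.2400 / 0.034² ≈ 797.56 → 798.
At an 85% response rate, contacts needed = 798 / 0.85 ≈ 938.82 → 939.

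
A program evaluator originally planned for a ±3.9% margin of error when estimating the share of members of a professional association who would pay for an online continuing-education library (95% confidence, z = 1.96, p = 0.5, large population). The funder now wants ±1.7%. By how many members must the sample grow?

2692

At ±3.9%: n = 1.96² × 0.2500 / 0.039² ≈ 631.43 → 632.
At ±1.7%: n = 1.96² × 0.2500 / 0.017² ≈ 3323.18 → 3324.
Additional respondents: 3324 − 632 = 2692.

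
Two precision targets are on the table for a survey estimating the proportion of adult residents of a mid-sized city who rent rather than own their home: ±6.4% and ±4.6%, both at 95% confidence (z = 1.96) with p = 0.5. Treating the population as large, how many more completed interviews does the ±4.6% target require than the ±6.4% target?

219

At ±6.4%: n = 1.96² × 0.2500 / 0.064² ≈ 234.47 → 235.
At ±4.6%: n = 1.96² × 0.2500 / 0.046² ≈ 453.88 → 454.
Additional respondents: 454 − 235 = 219.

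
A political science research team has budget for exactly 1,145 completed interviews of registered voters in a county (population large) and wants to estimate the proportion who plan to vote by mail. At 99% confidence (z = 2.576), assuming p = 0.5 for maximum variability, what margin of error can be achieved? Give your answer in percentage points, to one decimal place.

3.8

SE(p̂) = √[p(1−p)/n] = √[0.2500/1145] = 0.01478.
E = z × SE = 2.576 × 0.01478 = 0.03806, or 3.8 percentage points.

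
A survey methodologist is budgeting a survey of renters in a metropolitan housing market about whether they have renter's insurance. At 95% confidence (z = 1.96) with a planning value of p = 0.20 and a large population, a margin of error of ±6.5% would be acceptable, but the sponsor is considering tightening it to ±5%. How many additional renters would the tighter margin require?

100

At ±6.5%: n = 1.96² × 0.1600 / 0.065² ≈ 145.48 → 146.
At ±5%: n = 1.96² × 0.1600 / 0.050² ≈ 245.86 → 246.
Additional respondents: 246 − 146 = 100.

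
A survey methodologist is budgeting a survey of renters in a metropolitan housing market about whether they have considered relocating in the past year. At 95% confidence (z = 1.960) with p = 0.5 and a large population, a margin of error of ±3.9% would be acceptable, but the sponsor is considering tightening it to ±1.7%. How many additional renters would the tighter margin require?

2692

At ±3.9%: n = 1.960² × 0.2500 / 0.039² ≈ 631.43 → 632.
At ±1.7%: n = 1.960² × 0.2500 / 0.017² ≈ 3323.18 → 3324.
Additional respondents: 3324 − 632 = 2692.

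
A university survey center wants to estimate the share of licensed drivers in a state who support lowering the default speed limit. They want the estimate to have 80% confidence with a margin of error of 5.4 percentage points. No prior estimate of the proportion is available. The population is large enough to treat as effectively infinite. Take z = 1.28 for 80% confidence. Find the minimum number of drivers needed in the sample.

141

With no prior estimate, use p = 0.5, giving p(1−p) = 0.25.
n = z²·p(1−p)/E² = 1.28² × 0.2500 / 0.054² = 1.6384 × 0.2500 / 0.002916 ≈ 140.47.
Rounding up gives n = 141.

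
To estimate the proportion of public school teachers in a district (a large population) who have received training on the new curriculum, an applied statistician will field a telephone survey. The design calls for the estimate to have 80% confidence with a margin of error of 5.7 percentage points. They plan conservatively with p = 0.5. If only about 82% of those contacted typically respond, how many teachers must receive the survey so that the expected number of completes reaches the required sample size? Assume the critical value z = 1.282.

Completed interviews needed: n₀ = 1.282² × 0.2500 / 0.057² ≈ 126.46 → 127.
At an 82% response rate, contacts needed = 127 / 0.82 ≈ 154.88 → 155.

155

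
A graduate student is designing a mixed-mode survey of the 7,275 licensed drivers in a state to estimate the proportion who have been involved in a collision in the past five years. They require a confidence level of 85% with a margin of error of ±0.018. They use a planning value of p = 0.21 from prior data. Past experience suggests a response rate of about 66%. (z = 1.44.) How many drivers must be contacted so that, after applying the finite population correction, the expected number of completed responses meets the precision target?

1405

Completed interviews needed (unadjusted): n₀ = 1.44² × 0.1659 / 0.018² ≈ 1061.76 → 1062.
FPC for N = 7,275: n = 1062 / (1 + 1061/7275) = 1062 / 1.1458 ≈ 926.83 → 927.
At a 66% response rate, contacts needed = 927 / 0.66 ≈ 1404.55 → 1405.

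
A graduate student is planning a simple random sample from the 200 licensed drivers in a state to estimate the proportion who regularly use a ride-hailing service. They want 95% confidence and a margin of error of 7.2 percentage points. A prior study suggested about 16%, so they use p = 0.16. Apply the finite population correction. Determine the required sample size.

67

For 95% confidence, z = 1.96.
Unadjusted: n₀ = 1.96² × 0.16 × 0.84 / 0.072² ≈ 99.60, so n₀ = 100.
Finite population correction with N = 200: n = n₀ / (1 + (n₀−1)/N) = 100 / (1 + 99/200) = 100 / 1.4950 ≈ 66.89.
Rounding up, n = 67.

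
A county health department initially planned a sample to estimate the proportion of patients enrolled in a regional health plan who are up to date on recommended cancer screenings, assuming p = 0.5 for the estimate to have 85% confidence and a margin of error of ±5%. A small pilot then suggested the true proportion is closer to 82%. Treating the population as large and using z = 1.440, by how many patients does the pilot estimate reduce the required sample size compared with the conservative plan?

85

Conservative (p = 0.5): n = 1.440² × 0.25 / 0.050² ≈ 207.36 → 208.
Using p = 0.82: p(1−p) = 0.1476, so n = 1.440² × 0.1476 / 0.050² ≈ 122.43 → 123.
Reduction: 208 − 123 = 85.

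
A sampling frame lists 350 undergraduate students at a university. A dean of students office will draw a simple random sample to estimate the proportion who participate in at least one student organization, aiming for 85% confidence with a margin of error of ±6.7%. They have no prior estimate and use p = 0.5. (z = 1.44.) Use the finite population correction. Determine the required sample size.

88

Unadjusted: n₀ = 1.44² × 0.50 × 0.50 / 0.067² ≈ 115.48, so n₀ = 116.
Finite population correction with N = 350: n = n₀ / (1 + (n₀−1)/N) = 116 / (1 + 115/350) = 116 / 1.3286 ≈ 87.31.
Rounding up, n = 88.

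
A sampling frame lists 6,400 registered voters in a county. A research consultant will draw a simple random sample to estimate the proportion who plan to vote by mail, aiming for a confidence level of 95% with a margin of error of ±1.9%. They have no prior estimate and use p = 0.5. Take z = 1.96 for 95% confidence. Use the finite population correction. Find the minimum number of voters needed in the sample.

Unadjusted: n₀ = 1.96² × 0.50 × 0.50 / 0.019² ≈ 2660.39, so n₀ = 2661.
Finite population correction with N = 6,400: n = n₀ / (1 + (n₀−1)/N) = 2661 / (1 + 2660/6400) = 2661 / 1.4156 ≈ 1879.74.
Rounding up, n = 1880.

1880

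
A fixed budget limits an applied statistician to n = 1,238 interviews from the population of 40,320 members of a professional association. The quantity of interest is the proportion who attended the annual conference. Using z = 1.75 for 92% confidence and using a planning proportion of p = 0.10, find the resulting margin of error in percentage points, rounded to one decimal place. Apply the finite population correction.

Finite-population factor: (N−n)/(N−1) = (40320−1238)/(40320−1) = 0.9693.
SE(p̂) = √[p(1−p)/n · (N−n)/(N−1)] = √[0.0900/1238 × 0.9693] = 0.00839.
E = z × SE = 1.75 × 0.00839 = 0.01469 ≈ 1.5 percentage points.

1.5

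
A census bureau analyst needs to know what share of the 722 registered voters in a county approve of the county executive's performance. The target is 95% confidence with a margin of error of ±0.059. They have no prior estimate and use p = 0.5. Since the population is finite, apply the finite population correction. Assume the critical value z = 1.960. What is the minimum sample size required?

Unadjusted: n₀ = 1.960² × 0.50 × 0.50 / 0.059² ≈ 275.90, so n₀ = 276.
Finite population correction with N = 722: n = n₀ / (1 + (n₀−1)/N) = 276 / (1 + 275/722) = 276 / 1.3809 ≈ 199.87.
Rounding up, n = 200.

200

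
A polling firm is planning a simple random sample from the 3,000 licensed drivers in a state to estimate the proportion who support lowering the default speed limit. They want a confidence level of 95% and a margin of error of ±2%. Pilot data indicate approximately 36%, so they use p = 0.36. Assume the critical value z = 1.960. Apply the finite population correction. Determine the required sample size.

1274

Unadjusted: n₀ = 1.960² × 0.36 × 0.64 / 0.020² ≈ 2212.76, so n₀ = 2213.
Finite population correction with N = 3,000: n = n₀ / (1 + (n₀−1)/N) = 2213 / (1 + 2212/3000) = 2213 / 1.7373 ≈ 1273.79.
Rounding up, n = 1274.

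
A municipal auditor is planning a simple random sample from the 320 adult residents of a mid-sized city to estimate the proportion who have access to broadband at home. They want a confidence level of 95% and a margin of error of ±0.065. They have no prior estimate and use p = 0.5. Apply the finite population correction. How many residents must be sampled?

134

For 95% confidence, z = 1.960.
Unadjusted: n₀ = 1.960² × 0.50 × 0.50 / 0.065² ≈ 227.31, so n₀ = 228.
Finite population correction with N = 320: n = n₀ / (1 + (n₀−1)/N) = 228 / (1 + 227/320) = 228 / 1.7094 ≈ 133.38.
Rounding up, n = 134.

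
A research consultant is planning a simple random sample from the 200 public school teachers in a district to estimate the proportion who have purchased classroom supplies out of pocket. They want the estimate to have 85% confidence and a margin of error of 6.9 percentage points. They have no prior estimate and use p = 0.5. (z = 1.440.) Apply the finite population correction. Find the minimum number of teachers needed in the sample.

71

Unadjusted: n₀ = 1.440² × 0.50 × 0.50 / 0.069² ≈ 108.88, so n₀ = 109.
Finite population correction with N = 200: n = n₀ / (1 + (n₀−1)/N) = 109 / (1 + 108/200) = 109 / 1.5400 ≈ 70.78.
Rounding up, n = 71.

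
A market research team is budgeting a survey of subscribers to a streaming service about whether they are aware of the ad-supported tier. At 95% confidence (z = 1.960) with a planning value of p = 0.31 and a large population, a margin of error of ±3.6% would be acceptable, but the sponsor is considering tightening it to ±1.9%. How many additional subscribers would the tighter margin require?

1642

At ±3.6%: n = 1.960² × 0.2139 / 0.036² ≈ 634.04 → 635.
At ±1.9%: n = 1.960² × 0.2139 / 0.019² ≈ 2276.23 → 2277.
Additional respondents: 2277 − 635 = 1642.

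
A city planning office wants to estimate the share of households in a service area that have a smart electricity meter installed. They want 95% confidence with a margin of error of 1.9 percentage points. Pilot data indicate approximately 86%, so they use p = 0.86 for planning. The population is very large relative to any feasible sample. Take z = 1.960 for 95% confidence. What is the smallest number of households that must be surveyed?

1282

With p = 0.86, p(1−p) = 0.1204.
n = z²·p(1−p)/E² = 1.960² × 0.1204 / 0.019² = 3.8416 × 0.1204 / 0.000361 ≈ 1281.24.
Rounding up gives n = 1282.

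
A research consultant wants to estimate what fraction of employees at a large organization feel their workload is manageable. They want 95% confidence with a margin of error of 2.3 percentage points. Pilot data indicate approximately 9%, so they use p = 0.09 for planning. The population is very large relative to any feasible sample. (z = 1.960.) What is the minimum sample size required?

With p = 0.09, p(1−p) = 0.0819.
n = z²·p(1−p)/E² = 1.960² × 0.0819 / 0.023² = 3.8416 × 0.0819 / 0.000529 ≈ 594.76.
Rounding up gives n = 595.

595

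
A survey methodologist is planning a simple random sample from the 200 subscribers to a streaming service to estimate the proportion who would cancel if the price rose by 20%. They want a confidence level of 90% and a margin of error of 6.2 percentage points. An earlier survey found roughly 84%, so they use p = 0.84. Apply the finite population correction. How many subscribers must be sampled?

65

For 90% confidence, z = 1.645.
Unadjusted: n₀ = 1.645² × 0.84 × 0.16 / 0.062² ≈ 94.61, so n₀ = 95.
Finite population correction with N = 200: n = n₀ / (1 + (n₀−1)/N) = 95 / (1 + 94/200) = 95 / 1.4700 ≈ 64.63.
Rounding up, n = 65.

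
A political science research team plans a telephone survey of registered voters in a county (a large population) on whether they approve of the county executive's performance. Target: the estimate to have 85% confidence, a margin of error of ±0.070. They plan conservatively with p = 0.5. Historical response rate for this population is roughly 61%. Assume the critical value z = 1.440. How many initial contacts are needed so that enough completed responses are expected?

174

Completed interviews needed: n₀ = 1.440² × 0.2500 / 0.070² ≈ 105.80 → 106.
At a 61% response rate, contacts needed = 106 / 0.61 ≈ 173.77 → 174.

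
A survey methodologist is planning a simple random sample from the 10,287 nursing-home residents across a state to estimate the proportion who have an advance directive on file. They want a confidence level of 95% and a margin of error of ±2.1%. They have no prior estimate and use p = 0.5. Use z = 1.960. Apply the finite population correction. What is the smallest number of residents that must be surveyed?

1798

Unadjusted: n₀ = 1.960² × 0.50 × 0.50 / 0.021² ≈ 2177.78, so n₀ = 2178.
Finite population correction with N = 10,287: n = n₀ / (1 + (n₀−1)/N) = 2178 / (1 + 2177/10287) = 2178 / 1.2116 ≈ 1797.58.
Rounding up, n = 1798.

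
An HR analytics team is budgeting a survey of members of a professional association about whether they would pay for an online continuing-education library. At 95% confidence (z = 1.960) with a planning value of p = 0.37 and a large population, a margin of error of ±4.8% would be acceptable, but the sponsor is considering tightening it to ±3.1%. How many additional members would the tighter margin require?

At ±4.8%: n = 1.960² × 0.2331 / 0.048² ≈ 388.66 → 389.
At ±3.1%: n = 1.960² × 0.2331 / 0.031² ≈ 931.82 → 932.
Additional respondents: 932 − 389 = 543.

543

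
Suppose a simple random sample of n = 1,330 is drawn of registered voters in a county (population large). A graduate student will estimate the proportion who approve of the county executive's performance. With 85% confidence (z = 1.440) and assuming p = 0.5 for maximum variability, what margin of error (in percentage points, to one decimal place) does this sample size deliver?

SE(p̂) = √[p(1−p)/n] = √[0.2500/1330] = 0.01371.
E = z × SE = 1.440 × 0.01371 = 0.01974, or 2.0 percentage points.

2.0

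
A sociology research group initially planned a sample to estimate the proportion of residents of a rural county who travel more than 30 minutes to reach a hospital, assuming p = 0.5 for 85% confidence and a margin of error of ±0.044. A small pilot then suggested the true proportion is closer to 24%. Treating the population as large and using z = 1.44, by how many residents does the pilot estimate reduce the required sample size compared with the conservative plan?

72

Conservative (p = 0.5): n = 1.44² × 0.25 / 0.044² ≈ 267.77 → 268.
Using p = 0.24: p(1−p) = 0.1824, so n = 1.44² × 0.1824 / 0.044² ≈ 195.36 → 196.
Reduction: 268 − 196 = 72.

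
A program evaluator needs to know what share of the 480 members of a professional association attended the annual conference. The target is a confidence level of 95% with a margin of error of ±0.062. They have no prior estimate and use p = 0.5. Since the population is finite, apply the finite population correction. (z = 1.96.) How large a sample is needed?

Unadjusted: n₀ = 1.96² × 0.50 × 0.50 / 0.062² ≈ 249.84, so n₀ = 250.
Finite population correction with N = 480: n = n₀ / (1 + (n₀−1)/N) = 250 / (1 + 249/480) = 250 / 1.5188 ≈ 164.61.
Rounding up, n = 165.

165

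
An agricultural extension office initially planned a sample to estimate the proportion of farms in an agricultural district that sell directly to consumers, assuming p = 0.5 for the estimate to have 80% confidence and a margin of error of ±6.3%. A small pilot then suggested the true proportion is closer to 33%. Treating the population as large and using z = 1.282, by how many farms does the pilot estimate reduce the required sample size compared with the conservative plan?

12

Conservative (p = 0.5): n = 1.282² × 0.25 / 0.063² ≈ 103.52 → 104.
Using p = 0.33: p(1−p) = 0.2211, so n = 1.282² × 0.2211 / 0.063² ≈ 91.56 → 92.
Reduction: 104 − 92 = 12.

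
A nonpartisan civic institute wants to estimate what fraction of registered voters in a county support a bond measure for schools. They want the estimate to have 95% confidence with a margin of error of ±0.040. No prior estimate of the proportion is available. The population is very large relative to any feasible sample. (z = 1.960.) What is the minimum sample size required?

With no prior estimate, use p = 0.5, giving p(1−p) = 0.25.
n = z²·p(1−p)/E² = 1.960² × 0.2500 / 0.040² = 3.8416 × 0.2500 / 0.001600 ≈ 600.25.
Rounding up gives n = 601.

601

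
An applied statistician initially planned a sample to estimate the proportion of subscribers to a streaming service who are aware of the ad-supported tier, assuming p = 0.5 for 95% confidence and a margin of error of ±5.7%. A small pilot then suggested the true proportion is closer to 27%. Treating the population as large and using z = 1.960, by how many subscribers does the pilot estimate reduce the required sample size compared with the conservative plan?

Conservative (p = 0.5): n = 1.960² × 0.25 / 0.057² ≈ 295.60 → 296.
Using p = 0.27: p(1−p) = 0.1971, so n = 1.960² × 0.1971 / 0.057² ≈ 233.05 → 234.
Reduction: 296 − 234 = 62.

62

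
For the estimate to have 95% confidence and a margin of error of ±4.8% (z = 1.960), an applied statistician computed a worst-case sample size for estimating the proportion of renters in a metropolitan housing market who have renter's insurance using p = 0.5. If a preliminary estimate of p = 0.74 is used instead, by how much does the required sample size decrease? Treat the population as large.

Conservative (p = 0.5): n = 1.960² × 0.25 / 0.048² ≈ 416.84 → 417.
Using p = 0.74: p(1−p) = 0.1924, so n = 1.960² × 0.1924 / 0.048² ≈ 320.80 → 321.
Reduction: 417 − 321 = 96.

96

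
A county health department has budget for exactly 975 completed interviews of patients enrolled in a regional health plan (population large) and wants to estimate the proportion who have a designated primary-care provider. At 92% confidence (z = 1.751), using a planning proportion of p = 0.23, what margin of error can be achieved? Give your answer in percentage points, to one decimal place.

2.4

SE(p̂) = √[p(1−p)/n] = √[0.1771/975] = 0.01348.
E = z × SE = 1.751 × 0.01348 = 0.02360, or 2.4 percentage points.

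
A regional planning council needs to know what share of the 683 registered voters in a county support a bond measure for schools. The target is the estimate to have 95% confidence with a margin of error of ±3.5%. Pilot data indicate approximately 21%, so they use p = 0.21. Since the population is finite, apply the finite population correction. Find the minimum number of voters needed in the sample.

For 95% confidence, z = 1.960.
Unadjusted: n₀ = 1.960² × 0.21 × 0.79 / 0.035² ≈ 520.26, so n₀ = 521.
Finite population correction with N = 683: n = n₀ / (1 + (n₀−1)/N) = 521 / (1 + 520/683) = 521 / 1.7613 ≈ 295.80.
Rounding up, n = 296.

296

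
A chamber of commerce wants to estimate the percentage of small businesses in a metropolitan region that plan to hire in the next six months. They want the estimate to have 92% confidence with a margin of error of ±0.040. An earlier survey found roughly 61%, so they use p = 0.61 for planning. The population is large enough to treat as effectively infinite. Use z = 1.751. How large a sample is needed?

456

With p = 0.61, p(1−p) = 0.2379.
n = z²·p(1−p)/E² = 1.751² × 0.2379 / 0.040² = 3.0660 × 0.2379 / 0.001600 ≈ 455.88.
Rounding up gives n = 456.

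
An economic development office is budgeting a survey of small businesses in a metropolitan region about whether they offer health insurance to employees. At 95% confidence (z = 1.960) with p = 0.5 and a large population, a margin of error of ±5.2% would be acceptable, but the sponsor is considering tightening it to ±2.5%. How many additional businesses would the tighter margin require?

1181

At ±5.2%: n = 1.960² × 0.2500 / 0.052² ≈ 355.18 → 356.
At ±2.5%: n = 1.960² × 0.2500 / 0.025² ≈ 1536.64 → 1537.
Additional respondents: 1537 − 356 = 1181.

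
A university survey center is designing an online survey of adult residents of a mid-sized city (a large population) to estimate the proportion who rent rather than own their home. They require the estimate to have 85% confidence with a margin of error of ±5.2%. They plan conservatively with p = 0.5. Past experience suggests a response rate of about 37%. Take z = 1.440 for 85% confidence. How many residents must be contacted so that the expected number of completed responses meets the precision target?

519

Completed interviews needed: n₀ = 1.440² × 0.2500 / 0.052² ≈ 191.72 → 192.
At a 37% response rate, contacts needed = 192 / 0.37 ≈ 518.92 → 519.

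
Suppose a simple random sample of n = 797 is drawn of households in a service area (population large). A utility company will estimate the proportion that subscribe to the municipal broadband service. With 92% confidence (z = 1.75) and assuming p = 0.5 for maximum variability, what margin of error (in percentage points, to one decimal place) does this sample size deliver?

SE(p̂) = √[p(1−p)/n] = √[0.2500/797] = 0.01771.
E = z × SE = 1.75 × 0.01771 = 0.03099, or 3.1 percentage points.

3.1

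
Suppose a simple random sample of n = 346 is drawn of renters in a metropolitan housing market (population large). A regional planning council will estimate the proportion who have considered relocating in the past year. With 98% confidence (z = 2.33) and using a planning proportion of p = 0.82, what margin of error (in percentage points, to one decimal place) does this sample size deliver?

SE(p̂) = √[p(1−p)/n] = √[0.1476/346] = 0.02065.
E = z × SE = 2.33 × 0.02065 = 0.04812, or 4.8 percentage points.

4.8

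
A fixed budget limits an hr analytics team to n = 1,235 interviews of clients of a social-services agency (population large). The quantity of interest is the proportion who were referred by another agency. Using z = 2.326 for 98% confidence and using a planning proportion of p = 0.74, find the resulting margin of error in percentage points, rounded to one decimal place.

SE(p̂) = √[p(1−p)/n] = √[0.1924/1235] = 0.01248.
E = z × SE = 2.326 × 0.01248 = 0.02903, or 2.9 percentage points.

2.9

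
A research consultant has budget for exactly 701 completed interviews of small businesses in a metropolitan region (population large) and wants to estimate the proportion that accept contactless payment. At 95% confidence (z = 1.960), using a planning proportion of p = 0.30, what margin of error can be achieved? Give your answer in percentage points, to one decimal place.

SE(p̂) = √[p(1−p)/n] = √[0.2100/701] = 0.01731.
E = z × SE = 1.960 × 0.01731 = 0.03392, or 3.4 percentage points.

3.4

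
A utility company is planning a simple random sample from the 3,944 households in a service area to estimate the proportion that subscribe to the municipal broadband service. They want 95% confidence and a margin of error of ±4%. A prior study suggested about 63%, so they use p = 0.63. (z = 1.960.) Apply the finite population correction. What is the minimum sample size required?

491

Unadjusted: n₀ = 1.960² × 0.63 × 0.37 / 0.040² ≈ 559.67, so n₀ = 560.
Finite population correction with N = 3,944: n = n₀ / (1 + (n₀−1)/N) = 560 / (1 + 559/3944) = 560 / 1.1417 ≈ 490.48.
Rounding up, n = 491.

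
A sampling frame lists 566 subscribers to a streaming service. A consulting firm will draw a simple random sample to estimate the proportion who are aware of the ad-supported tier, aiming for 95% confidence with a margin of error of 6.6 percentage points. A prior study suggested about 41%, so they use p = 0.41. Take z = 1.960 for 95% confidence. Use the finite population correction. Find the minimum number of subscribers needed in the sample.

156

Unadjusted: n₀ = 1.960² × 0.41 × 0.59 / 0.066² ≈ 213.33, so n₀ = 214.
Finite population correction with N = 566: n = n₀ / (1 + (n₀−1)/N) = 214 / (1 + 213/566) = 214 / 1.3763 ≈ 155.49.
Rounding up, n = 156.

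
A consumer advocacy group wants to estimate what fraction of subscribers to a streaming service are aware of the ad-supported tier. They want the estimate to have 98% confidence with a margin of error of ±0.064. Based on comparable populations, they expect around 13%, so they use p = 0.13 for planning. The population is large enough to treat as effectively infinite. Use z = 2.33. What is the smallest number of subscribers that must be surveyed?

150

With p = 0.13, p(1−p) = 0.1131.
n = z²·p(1−p)/E² = 2.33² × 0.1131 / 0.064² = 5.4289 × 0.1131 / 0.004096 ≈ 149.90.
Rounding up gives n = 150.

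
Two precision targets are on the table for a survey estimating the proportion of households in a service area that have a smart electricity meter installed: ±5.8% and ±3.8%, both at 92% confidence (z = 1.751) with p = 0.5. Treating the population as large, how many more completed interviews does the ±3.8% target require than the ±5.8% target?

303

At ±5.8%: n = 1.751² × 0.2500 / 0.058² ≈ 227.85 → 228.
At ±3.8%: n = 1.751² × 0.2500 / 0.038² ≈ 530.82 → 531.
Additional respondents: 531 − 228 = 303.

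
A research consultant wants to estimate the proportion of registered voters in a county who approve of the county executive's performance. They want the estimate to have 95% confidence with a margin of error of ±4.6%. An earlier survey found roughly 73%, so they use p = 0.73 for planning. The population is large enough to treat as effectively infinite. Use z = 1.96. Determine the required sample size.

358

With p = 0.73, p(1−p) = 0.1971.
n = z²·p(1−p)/E² = 1.96² × 0.1971 / 0.046² = 3.8416 × 0.1971 / 0.002116 ≈ 357.84.
Rounding up gives n = 358.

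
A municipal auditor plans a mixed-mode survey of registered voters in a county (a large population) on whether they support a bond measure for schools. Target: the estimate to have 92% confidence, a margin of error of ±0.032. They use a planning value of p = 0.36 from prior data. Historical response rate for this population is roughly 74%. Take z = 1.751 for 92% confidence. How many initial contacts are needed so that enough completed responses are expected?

933

Completed interviews needed: n₀ = 1.751² × 0.2304 / 0.032² ≈ 689.85 → 690.
At a 74% response rate, contacts needed = 690 / 0.74 ≈ 932.43 → 933.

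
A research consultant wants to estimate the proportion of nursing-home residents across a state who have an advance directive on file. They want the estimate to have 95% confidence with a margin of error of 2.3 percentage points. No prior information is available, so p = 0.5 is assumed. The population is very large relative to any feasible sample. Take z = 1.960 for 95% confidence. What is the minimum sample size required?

1816

With p = 0.5, p(1−p) = 0.25.
n = z²·p(1−p)/E² = 1.960² × 0.2500 / 0.023² = 3.8416 × 0.2500 / 0.000529 ≈ 1815.50.
Rounding up gives n = 1816.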